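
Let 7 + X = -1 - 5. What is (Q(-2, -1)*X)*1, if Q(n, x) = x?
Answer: 13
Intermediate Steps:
X = -13 (X = -7 + (-1 - 5) = -7 - 6 = -13)
(Q(-2, -1)*X)*1 = -1*(-13)*1 = 13*1 = 13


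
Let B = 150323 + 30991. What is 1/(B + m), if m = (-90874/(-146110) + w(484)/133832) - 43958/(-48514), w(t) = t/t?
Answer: 237163036107320/43001341126332035743 ≈ 5.5152e-6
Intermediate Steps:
w(t) = 1
B = 181314
m = 362397569417263/237163036107320 (m = (-90874/(-146110) + 1/133832) - 43958/(-48514) = (-90874*(-1/146110) + 1*(1/133832)) - 43958*(-1/48514) = (45437/73055 + 1/133832) + 21979/24257 = 6080997639/9777096760 + 21979/24257 = 362397569417263/237163036107320 ≈ 1.5281)
1/(B + m) = 1/(181314 + 362397569417263/237163036107320) = 1/(43001341126332035743/237163036107320) = 237163036107320/43001341126332035743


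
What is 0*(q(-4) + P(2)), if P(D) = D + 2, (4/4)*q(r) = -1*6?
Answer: 0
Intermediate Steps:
q(r) = -6 (q(r) = -1*6 = -6)
P(D) = 2 + D
0*(q(-4) + P(2)) = 0*(-6 + (2 + 2)) = 0*(-6 + 4) = 0*(-2) = 0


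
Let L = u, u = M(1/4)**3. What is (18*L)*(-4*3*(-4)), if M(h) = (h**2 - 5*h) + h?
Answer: -91125/128 ≈ -711.91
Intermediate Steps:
M(h) = h**2 - 4*h
u = -3375/4096 (u = ((1/4)*(-4 + 1/4))**3 = ((1*(1/4))*(-4 + 1*(1/4)))**3 = ((-4 + 1/4)/4)**3 = ((1/4)*(-15/4))**3 = (-15/16)**3 = -3375/4096 ≈ -0.82397)
L = -3375/4096 ≈ -0.82397
(18*L)*(-4*3*(-4)) = (18*(-3375/4096))*(-4*3*(-4)) = -(-91125)*(-4)/512 = -30375/2048*48 = -91125/128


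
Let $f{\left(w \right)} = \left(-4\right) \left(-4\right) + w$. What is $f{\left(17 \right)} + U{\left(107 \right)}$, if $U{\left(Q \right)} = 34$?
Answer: $67$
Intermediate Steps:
$f{\left(w \right)} = 16 + w$
$f{\left(17 \right)} + U{\left(107 \right)} = \left(16 + 17\right) + 34 = 33 + 34 = 67$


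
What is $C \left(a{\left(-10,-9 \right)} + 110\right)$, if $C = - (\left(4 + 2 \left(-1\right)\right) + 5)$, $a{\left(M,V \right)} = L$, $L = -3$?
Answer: $-749$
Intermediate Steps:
$a{\left(M,V \right)} = -3$
$C = -7$ ($C = - (\left(4 - 2\right) + 5) = - (2 + 5) = \left(-1\right) 7 = -7$)
$C \left(a{\left(-10,-9 \right)} + 110\right) = - 7 \left(-3 + 110\right) = \left(-7\right) 107 = -749$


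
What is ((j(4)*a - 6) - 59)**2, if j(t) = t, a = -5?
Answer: 7225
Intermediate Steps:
((j(4)*a - 6) - 59)**2 = ((4*(-5) - 6) - 59)**2 = ((-20 - 6) - 59)**2 = (-26 - 59)**2 = (-85)**2 = 7225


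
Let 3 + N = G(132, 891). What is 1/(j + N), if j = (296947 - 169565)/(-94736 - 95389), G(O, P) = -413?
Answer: -190125/79219382 ≈ -0.0024000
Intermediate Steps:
N = -416 (N = -3 - 413 = -416)
j = -127382/190125 (j = 127382/(-190125) = 127382*(-1/190125) = -127382/190125 ≈ -0.66999)
1/(j + N) = 1/(-127382/190125 - 416) = 1/(-79219382/190125) = -190125/79219382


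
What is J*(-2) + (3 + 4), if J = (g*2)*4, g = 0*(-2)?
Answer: 7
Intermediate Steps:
g = 0
J = 0 (J = (0*2)*4 = 0*4 = 0)
J*(-2) + (3 + 4) = 0*(-2) + (3 + 4) = 0 + 7 = 7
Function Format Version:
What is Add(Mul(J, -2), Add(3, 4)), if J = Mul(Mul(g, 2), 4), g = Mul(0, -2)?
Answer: 7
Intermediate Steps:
g = 0
J = 0 (J = Mul(Mul(0, 2), 4) = Mul(0, 4) = 0)
Add(Mul(J, -2), Add(3, 4)) = Add(Mul(0, -2), Add(3, 4)) = Add(0, 7) = 7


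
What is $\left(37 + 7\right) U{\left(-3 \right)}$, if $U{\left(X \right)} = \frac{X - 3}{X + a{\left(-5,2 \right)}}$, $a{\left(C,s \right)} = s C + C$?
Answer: $\frac{44}{3} \approx 14.667$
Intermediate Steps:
$a{\left(C,s \right)} = C + C s$ ($a{\left(C,s \right)} = C s + C = C + C s$)
$U{\left(X \right)} = \frac{-3 + X}{-15 + X}$ ($U{\left(X \right)} = \frac{X - 3}{X - 5 \left(1 + 2\right)} = \frac{-3 + X}{X - 15} = \frac{-3 + X}{-15 + X}$)
$\left(37 + 7\right) U{\left(-3 \right)} = \left(37 + 7\right) \frac{-3 - 3}{-15 - 3} = 44 \frac{1}{-18} \left(-6\right) = 44 \left(\left(- \frac{1}{18}\right) \left(-6\right)\right) = 44 \cdot \frac{1}{3} = \frac{44}{3}$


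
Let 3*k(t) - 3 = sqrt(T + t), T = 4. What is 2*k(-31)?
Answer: 2 + 2*I*sqrt(3) ≈ 2.0 + 3.4641*I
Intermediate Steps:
k(t) = 1 + sqrt(4 + t)/3
2*k(-31) = 2*(1 + sqrt(4 - 31)/3) = 2*(1 + sqrt(-27)/3) = 2*(1 + (3*I*sqrt(3))/3) = 2*(1 + I*sqrt(3)) = 2 + 2*I*sqrt(3)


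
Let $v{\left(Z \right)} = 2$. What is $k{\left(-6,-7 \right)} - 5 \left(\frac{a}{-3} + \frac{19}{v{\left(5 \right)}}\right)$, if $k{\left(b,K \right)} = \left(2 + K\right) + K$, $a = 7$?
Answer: $- \frac{287}{6} \approx -47.833$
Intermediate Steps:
$k{\left(b,K \right)} = 2 + 2 K$
$k{\left(-6,-7 \right)} - 5 \left(\frac{a}{-3} + \frac{19}{v{\left(5 \right)}}\right) = \left(2 + 2 \left(-7\right)\right) - 5 \left(\frac{7}{-3} + \frac{19}{2}\right) = \left(2 - 14\right) - 5 \left(7 \left(- \frac{1}{3}\right) + 19 \cdot \frac{1}{2}\right) = -12 - 5 \left(- \frac{7}{3} + \frac{19}{2}\right) = -12 - \frac{215}{6} = - \frac{287}{6}$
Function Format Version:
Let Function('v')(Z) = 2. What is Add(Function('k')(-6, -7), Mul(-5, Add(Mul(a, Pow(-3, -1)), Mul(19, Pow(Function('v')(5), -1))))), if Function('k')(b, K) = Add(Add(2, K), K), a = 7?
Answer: Rational(-287, 6) ≈ -47.833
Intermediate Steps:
Function('k')(b, K) = Add(2, Mul(2, K))
Add(Function('k')(-6, -7), Mul(-5, Add(Mul(a, Pow(-3, -1)), Mul(19, Pow(Function('v')(5), -1))))) = Add(Add(2, Mul(2, -7)), Mul(-5, Add(Mul(7, Pow(-3, -1)), Mul(19, Pow(2, -1))))) = Add(Add(2, -14), Mul(-5, Add(Mul(7, Rational(-1, 3)), Mul(19, Rational(1, 2))))) = Add(-12, Mul(-5, Add(Rational(-7, 3), Rational(19, 2)))) = Add(-12, Mul(-5, Rational(43, 6))) = Add(-12, Rational(-215, 6)) = Rational(-287, 6)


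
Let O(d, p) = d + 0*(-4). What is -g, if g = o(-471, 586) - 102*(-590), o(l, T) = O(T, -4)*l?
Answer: 215826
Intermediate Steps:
O(d, p) = d (O(d, p) = d + 0 = d)
o(l, T) = T*l
g = -215826 (g = 586*(-471) - 102*(-590) = -276006 - 1*(-60180) = -276006 + 60180 = -215826)
-g = -1*(-215826) = 215826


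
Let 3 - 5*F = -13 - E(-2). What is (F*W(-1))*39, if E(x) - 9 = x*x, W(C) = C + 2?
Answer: 1131/5 ≈ 226.20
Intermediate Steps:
W(C) = 2 + C
E(x) = 9 + x² (E(x) = 9 + x*x = 9 + x²)
F = 29/5 (F = ⅗ - (-13 - (9 + (-2)²))/5 = ⅗ - (-13 - (9 + 4))/5 = ⅗ - (-13 - 1*13)/5 = ⅗ - (-13 - 13)/5 = ⅗ - ⅕*(-26) = ⅗ + 26/5 = 29/5 ≈ 5.8000)
(F*W(-1))*39 = (29*(2 - 1)/5)*39 = ((29/5)*1)*39 = (29/5)*39 = 1131/5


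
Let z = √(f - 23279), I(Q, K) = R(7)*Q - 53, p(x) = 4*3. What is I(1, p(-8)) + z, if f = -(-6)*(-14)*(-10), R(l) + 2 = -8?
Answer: -63 + I*√22439 ≈ -63.0 + 149.8*I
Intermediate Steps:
R(l) = -10 (R(l) = -2 - 8 = -10)
f = 840 (f = -6*14*(-10) = -84*(-10) = 840)
p(x) = 12
I(Q, K) = -53 - 10*Q (I(Q, K) = -10*Q - 53 = -53 - 10*Q)
z = I*√22439 (z = √(840 - 23279) = √(-22439) = I*√22439 ≈ 149.8*I)
I(1, p(-8)) + z = (-53 - 10*1) + I*√22439 = (-53 - 10) + I*√22439 = -63 + I*√22439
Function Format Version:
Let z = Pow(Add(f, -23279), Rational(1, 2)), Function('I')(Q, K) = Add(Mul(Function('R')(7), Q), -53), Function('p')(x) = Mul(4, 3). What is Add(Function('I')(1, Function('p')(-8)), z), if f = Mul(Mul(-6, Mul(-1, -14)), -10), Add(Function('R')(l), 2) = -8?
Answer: Add(-63, Mul(I, Pow(22439, Rational(1, 2)))) ≈ Add(-63.000, Mul(149.80, I))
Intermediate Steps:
Function('R')(l) = -10 (Function('R')(l) = Add(-2, -8) = -10)
f = 840 (f = Mul(Mul(-6, 14), -10) = Mul(-84, -10) = 840)
Function('p')(x) = 12
Function('I')(Q, K) = Add(-53, Mul(-10, Q)) (Function('I')(Q, K) = Add(Mul(-10, Q), -53) = Add(-53, Mul(-10, Q)))
z = Mul(I, Pow(22439, Rational(1, 2))) (z = Pow(Add(840, -23279), Rational(1, 2)) = Pow(-22439, Rational(1, 2)) = Mul(I, Pow(22439, Rational(1, 2))) ≈ Mul(149.80, I))
Add(Function('I')(1, Function('p')(-8)), z) = Add(Add(-53, Mul(-10, 1)), Mul(I, Pow(22439, Rational(1, 2)))) = Add(Add(-53, -10), Mul(I, Pow(22439, Rational(1, 2)))) = Add(-63, Mul(I, Pow(22439, Rational(1, 2))))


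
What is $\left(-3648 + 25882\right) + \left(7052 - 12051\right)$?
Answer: $17235$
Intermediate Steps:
$\left(-3648 + 25882\right) + \left(7052 - 12051\right) = 22234 + \left(7052 - 12051\right) = 22234 - 4999 = 17235$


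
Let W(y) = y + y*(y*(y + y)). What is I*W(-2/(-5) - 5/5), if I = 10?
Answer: -258/25 ≈ -10.320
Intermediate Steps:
W(y) = y + 2*y³ (W(y) = y + y*(y*(2*y)) = y + y*(2*y²) = y + 2*y³)
I*W(-2/(-5) - 5/5) = 10*((-2/(-5) - 5/5) + 2*(-2/(-5) - 5/5)³) = 10*((-2*(-⅕) - 5*⅕) + 2*(-2*(-⅕) - 5*⅕)³) = 10*((⅖ - 1) + 2*(⅖ - 1)³) = 10*(-⅗ + 2*(-⅗)³) = 10*(-⅗ + 2*(-27/125)) = 10*(-⅗ - 54/125) = 10*(-129/125) = -258/25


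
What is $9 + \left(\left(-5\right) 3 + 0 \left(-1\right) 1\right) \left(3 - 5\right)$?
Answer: $39$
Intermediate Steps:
$9 + \left(\left(-5\right) 3 + 0 \left(-1\right) 1\right) \left(3 - 5\right) = 9 + \left(-15 + 0 \cdot 1\right) \left(3 - 5\right) = 9 + \left(-15 + 0\right) \left(-2\right) = 9 - -30 = 9 + 30 = 39$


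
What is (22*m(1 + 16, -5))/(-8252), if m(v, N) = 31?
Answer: -341/4126 ≈ -0.082647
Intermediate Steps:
(22*m(1 + 16, -5))/(-8252) = (22*31)/(-8252) = 682*(-1/8252) = -341/4126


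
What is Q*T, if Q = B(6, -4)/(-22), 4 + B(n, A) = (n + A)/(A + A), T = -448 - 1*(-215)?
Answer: -3961/88 ≈ -45.011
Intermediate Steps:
T = -233 (T = -448 + 215 = -233)
B(n, A) = -4 + (A + n)/(2*A) (B(n, A) = -4 + (n + A)/(A + A) = -4 + (A + n)/((2*A)) = -4 + (A + n)*(1/(2*A)) = -4 + (A + n)/(2*A))
Q = 17/88 (Q = ((1/2)*(6 - 7*(-4))/(-4))/(-22) = ((1/2)*(-1/4)*(6 + 28))*(-1/22) = ((1/2)*(-1/4)*34)*(-1/22) = -17/4*(-1/22) = 17/88 ≈ 0.19318)
Q*T = (17/88)*(-233) = -3961/88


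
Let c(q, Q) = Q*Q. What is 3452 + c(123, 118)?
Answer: 17376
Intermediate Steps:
c(q, Q) = Q**2
3452 + c(123, 118) = 3452 + 118**2 = 3452 + 13924 = 17376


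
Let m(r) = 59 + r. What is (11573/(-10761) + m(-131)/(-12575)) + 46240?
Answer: 6257032392317/135319575 ≈ 46239.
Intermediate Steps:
(11573/(-10761) + m(-131)/(-12575)) + 46240 = (11573/(-10761) + (59 - 131)/(-12575)) + 46240 = (11573*(-1/10761) - 72*(-1/12575)) + 46240 = (-11573/10761 + 72/12575) + 46240 = -144755683/135319575 + 46240 = 6257032392317/135319575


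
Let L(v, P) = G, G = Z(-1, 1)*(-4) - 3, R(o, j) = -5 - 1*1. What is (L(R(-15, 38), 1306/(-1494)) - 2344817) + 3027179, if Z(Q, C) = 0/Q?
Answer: 682359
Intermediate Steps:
Z(Q, C) = 0
R(o, j) = -6 (R(o, j) = -5 - 1 = -6)
G = -3 (G = 0*(-4) - 3 = 0 - 3 = -3)
L(v, P) = -3
(L(R(-15, 38), 1306/(-1494)) - 2344817) + 3027179 = (-3 - 2344817) + 3027179 = -2344820 + 3027179 = 682359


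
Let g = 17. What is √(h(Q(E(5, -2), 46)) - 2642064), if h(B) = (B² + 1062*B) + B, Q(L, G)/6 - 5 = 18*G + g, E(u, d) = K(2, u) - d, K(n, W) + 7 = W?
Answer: 6*√799701 ≈ 5365.6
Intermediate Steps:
K(n, W) = -7 + W
E(u, d) = -7 + u - d (E(u, d) = (-7 + u) - d = -7 + u - d)
Q(L, G) = 132 + 108*G (Q(L, G) = 30 + 6*(18*G + 17) = 30 + 6*(17 + 18*G) = 30 + (102 + 108*G) = 132 + 108*G)
h(B) = B² + 1063*B
√(h(Q(E(5, -2), 46)) - 2642064) = √((132 + 108*46)*(1063 + (132 + 108*46)) - 2642064) = √((132 + 4968)*(1063 + (132 + 4968)) - 2642064) = √(5100*(1063 + 5100) - 2642064) = √(5100*6163 - 2642064) = √(31431300 - 2642064) = √28789236 = 6*√799701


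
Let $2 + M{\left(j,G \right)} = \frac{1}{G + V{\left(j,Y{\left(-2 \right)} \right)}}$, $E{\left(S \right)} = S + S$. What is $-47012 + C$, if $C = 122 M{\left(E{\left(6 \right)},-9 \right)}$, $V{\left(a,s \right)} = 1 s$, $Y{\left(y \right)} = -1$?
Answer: $- \frac{236341}{5} \approx -47268.0$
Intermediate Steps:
$V{\left(a,s \right)} = s$
$E{\left(S \right)} = 2 S$
$M{\left(j,G \right)} = -2 + \frac{1}{-1 + G}$ ($M{\left(j,G \right)} = -2 + \frac{1}{G - 1} = -2 + \frac{1}{-1 + G}$)
$C = - \frac{1281}{5}$ ($C = 122 \frac{3 - -18}{-1 - 9} = 122 \frac{3 + 18}{-10} = 122 \left(\left(- \frac{1}{10}\right) 21\right) = 122 \left(- \frac{21}{10}\right) = - \frac{1281}{5} \approx -256.2$)
$-47012 + C = -47012 - \frac{1281}{5} = - \frac{236341}{5}$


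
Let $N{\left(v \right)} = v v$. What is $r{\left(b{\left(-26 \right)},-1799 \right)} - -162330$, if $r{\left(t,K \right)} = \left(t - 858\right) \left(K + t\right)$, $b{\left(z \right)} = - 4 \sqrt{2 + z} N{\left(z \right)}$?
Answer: $-173772912 + 14369056 i \sqrt{6} \approx -1.7377 \cdot 10^{8} + 3.5197 \cdot 10^{7} i$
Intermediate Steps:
$N{\left(v \right)} = v^{2}$
$b{\left(z \right)} = - 4 z^{2} \sqrt{2 + z}$ ($b{\left(z \right)} = - 4 \sqrt{2 + z} z^{2} = - 4 z^{2} \sqrt{2 + z}$)
$r{\left(t,K \right)} = \left(-858 + t\right) \left(K + t\right)$
$r{\left(b{\left(-26 \right)},-1799 \right)} - -162330 = \left(\left(- 4 \left(-26\right)^{2} \sqrt{2 - 26}\right)^{2} - -1543542 - 858 \left(- 4 \left(-26\right)^{2} \sqrt{2 - 26}\right) - 1799 \left(- 4 \left(-26\right)^{2} \sqrt{2 - 26}\right)\right) - -162330 = \left(\left(\left(-4\right) 676 \sqrt{-24}\right)^{2} + 1543542 - 858 \left(\left(-4\right) 676 \sqrt{-24}\right) - 1799 \left(\left(-4\right) 676 \sqrt{-24}\right)\right) + 162330 = \left(\left(\left(-4\right) 676 \cdot 2 i \sqrt{6}\right)^{2} + 1543542 - 858 \left(\left(-4\right) 676 \cdot 2 i \sqrt{6}\right) - 1799 \left(\left(-4\right) 676 \cdot 2 i \sqrt{6}\right)\right) + 162330 = \left(\left(- 5408 i \sqrt{6}\right)^{2} + 1543542 - 858 \left(- 5408 i \sqrt{6}\right) - 1799 \left(- 5408 i \sqrt{6}\right)\right) + 162330 = \left(-175478784 + 1543542 + 4640064 i \sqrt{6} + 9728992 i \sqrt{6}\right) + 162330 = \left(-173935242 + 14369056 i \sqrt{6}\right) + 162330 = -173772912 + 14369056 i \sqrt{6}$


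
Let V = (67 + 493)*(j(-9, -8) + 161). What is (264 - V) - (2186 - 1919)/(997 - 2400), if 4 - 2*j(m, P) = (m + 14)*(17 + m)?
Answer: -111981581/1403 ≈ -79816.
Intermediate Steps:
j(m, P) = 2 - (14 + m)*(17 + m)/2 (j(m, P) = 2 - (m + 14)*(17 + m)/2 = 2 - (14 + m)*(17 + m)/2)
V = 80080 (V = (67 + 493)*((-117 - 31/2*(-9) - 1/2*(-9)**2) + 161) = 560*((-117 + 279/2 - 1/2*81) + 161) = 560*((-117 + 279/2 - 81/2) + 161) = 560*(-18 + 161) = 560*143 = 80080)
(264 - V) - (2186 - 1919)/(997 - 2400) = (264 - 1*80080) - (2186 - 1919)/(997 - 2400) = (264 - 80080) - 267/(-1403) = -79816 - 267*(-1)/1403 = -79816 - 1*(-267/1403) = -79816 + 267/1403 = -111981581/1403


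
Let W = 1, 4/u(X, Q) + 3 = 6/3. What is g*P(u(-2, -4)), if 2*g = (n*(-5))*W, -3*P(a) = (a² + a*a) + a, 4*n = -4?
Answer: -70/3 ≈ -23.333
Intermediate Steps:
u(X, Q) = -4 (u(X, Q) = 4/(-3 + 6/3) = 4/(-3 + 6*(⅓)) = 4/(-3 + 2) = 4/(-1) = 4*(-1) = -4)
n = -1 (n = (¼)*(-4) = -1)
P(a) = -2*a²/3 - a/3 (P(a) = -((a² + a*a) + a)/3 = -((a² + a²) + a)/3 = -(2*a² + a)/3 = -(a + 2*a²)/3 = -2*a²/3 - a/3)
g = 5/2 (g = (-1*(-5)*1)/2 = (5*1)/2 = (½)*5 = 5/2 ≈ 2.5000)
g*P(u(-2, -4)) = 5*(-⅓*(-4)*(1 + 2*(-4)))/2 = 5*(-⅓*(-4)*(1 - 8))/2 = 5*(-⅓*(-4)*(-7))/2 = (5/2)*(-28/3) = -70/3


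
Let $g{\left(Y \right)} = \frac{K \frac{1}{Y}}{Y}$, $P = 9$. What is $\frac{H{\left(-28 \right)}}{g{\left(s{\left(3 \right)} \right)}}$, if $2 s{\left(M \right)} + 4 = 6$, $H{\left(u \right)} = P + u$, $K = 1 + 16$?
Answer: $- \frac{19}{17} \approx -1.1176$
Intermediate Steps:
$K = 17$
$H{\left(u \right)} = 9 + u$
$s{\left(M \right)} = 1$ ($s{\left(M \right)} = -2 + \frac{1}{2} \cdot 6 = -2 + 3 = 1$)
$g{\left(Y \right)} = \frac{17}{Y^{2}}$ ($g{\left(Y \right)} = \frac{17 \frac{1}{Y}}{Y} = \frac{17}{Y^{2}}$)
$\frac{H{\left(-28 \right)}}{g{\left(s{\left(3 \right)} \right)}} = \frac{9 - 28}{17 \cdot 1^{-2}} = - \frac{19}{17 \cdot 1} = - \frac{19}{17}$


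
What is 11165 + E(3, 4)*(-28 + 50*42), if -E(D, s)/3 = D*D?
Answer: -44779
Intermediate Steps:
E(D, s) = -3*D² (E(D, s) = -3*D*D = -3*D²)
11165 + E(3, 4)*(-28 + 50*42) = 11165 + (-3*3²)*(-28 + 50*42) = 11165 + (-3*9)*(-28 + 2100) = 11165 - 27*2072 = 11165 - 55944 = -44779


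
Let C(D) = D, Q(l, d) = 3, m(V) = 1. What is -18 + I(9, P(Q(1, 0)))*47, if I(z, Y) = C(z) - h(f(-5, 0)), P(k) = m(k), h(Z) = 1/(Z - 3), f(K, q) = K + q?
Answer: 3287/8 ≈ 410.88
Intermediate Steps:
h(Z) = 1/(-3 + Z)
P(k) = 1
I(z, Y) = ⅛ + z (I(z, Y) = z - 1/(-3 + (-5 + 0)) = z - 1/(-3 - 5) = z - 1/(-8) = z - 1*(-⅛) = z + ⅛ = ⅛ + z)
-18 + I(9, P(Q(1, 0)))*47 = -18 + (⅛ + 9)*47 = -18 + (73/8)*47 = -18 + 3431/8 = 3287/8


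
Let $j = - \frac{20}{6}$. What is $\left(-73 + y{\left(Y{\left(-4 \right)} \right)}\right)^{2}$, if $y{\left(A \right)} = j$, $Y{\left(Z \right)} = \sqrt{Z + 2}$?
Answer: $\frac{52441}{9} \approx 5826.8$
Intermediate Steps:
$j = - \frac{10}{3}$ ($j = \left(-20\right) \frac{1}{6} = - \frac{10}{3} \approx -3.3333$)
$Y{\left(Z \right)} = \sqrt{2 + Z}$
$y{\left(A \right)} = - \frac{10}{3}$
$\left(-73 + y{\left(Y{\left(-4 \right)} \right)}\right)^{2} = \left(-73 - \frac{10}{3}\right)^{2} = \left(- \frac{229}{3}\right)^{2} = \frac{52441}{9}$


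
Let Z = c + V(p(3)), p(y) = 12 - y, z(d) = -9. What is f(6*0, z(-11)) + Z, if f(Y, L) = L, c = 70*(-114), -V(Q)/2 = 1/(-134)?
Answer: -535262/67 ≈ -7989.0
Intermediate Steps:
V(Q) = 1/67 (V(Q) = -2/(-134) = -2*(-1/134) = 1/67)
c = -7980
Z = -534659/67 (Z = -7980 + 1/67 = -534659/67 ≈ -7980.0)
f(6*0, z(-11)) + Z = -9 - 534659/67 = -535262/67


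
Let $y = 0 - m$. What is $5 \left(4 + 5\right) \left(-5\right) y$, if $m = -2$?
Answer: $-450$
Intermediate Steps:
$y = 2$ ($y = 0 - -2 = 0 + 2 = 2$)
$5 \left(4 + 5\right) \left(-5\right) y = 5 \left(4 + 5\right) \left(-5\right) 2 = 5 \cdot 9 \left(-5\right) 2 = 5 \left(-45\right) 2 = \left(-225\right) 2 = -450$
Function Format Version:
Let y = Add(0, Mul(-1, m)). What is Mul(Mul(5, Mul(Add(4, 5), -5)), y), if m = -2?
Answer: -450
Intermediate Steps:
y = 2 (y = Add(0, Mul(-1, -2)) = Add(0, 2) = 2)
Mul(Mul(5, Mul(Add(4, 5), -5)), y) = Mul(Mul(5, Mul(Add(4, 5), -5)), 2) = Mul(Mul(5, Mul(9, -5)), 2) = Mul(Mul(5, -45), 2) = Mul(-225, 2) = -450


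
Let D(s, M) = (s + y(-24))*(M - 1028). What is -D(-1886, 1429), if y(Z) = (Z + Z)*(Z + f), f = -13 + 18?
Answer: 390574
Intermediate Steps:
f = 5
y(Z) = 2*Z*(5 + Z) (y(Z) = (Z + Z)*(Z + 5) = (2*Z)*(5 + Z) = 2*Z*(5 + Z))
D(s, M) = (-1028 + M)*(912 + s) (D(s, M) = (s + 2*(-24)*(5 - 24))*(M - 1028) = (s + 2*(-24)*(-19))*(-1028 + M) = (s + 912)*(-1028 + M) = (912 + s)*(-1028 + M) = (-1028 + M)*(912 + s))
-D(-1886, 1429) = -(-937536 - 1028*(-1886) + 912*1429 + 1429*(-1886)) = -(-937536 + 1938808 + 1303248 - 2695094) = -1*(-390574) = 390574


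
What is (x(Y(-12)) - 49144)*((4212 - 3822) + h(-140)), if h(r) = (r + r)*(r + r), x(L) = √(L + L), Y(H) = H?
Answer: -3872055760 + 157580*I*√6 ≈ -3.8721e+9 + 3.8599e+5*I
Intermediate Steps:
x(L) = √2*√L (x(L) = √(2*L) = √2*√L)
h(r) = 4*r² (h(r) = (2*r)*(2*r) = 4*r²)
(x(Y(-12)) - 49144)*((4212 - 3822) + h(-140)) = (√2*√(-12) - 49144)*((4212 - 3822) + 4*(-140)²) = (√2*(2*I*√3) - 49144)*(390 + 4*19600) = (2*I*√6 - 49144)*(390 + 78400) = (-49144 + 2*I*√6)*78790 = -3872055760 + 157580*I*√6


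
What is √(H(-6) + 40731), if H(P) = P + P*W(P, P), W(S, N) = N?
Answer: 3*√4529 ≈ 201.89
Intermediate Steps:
H(P) = P + P² (H(P) = P + P*P = P + P²)
√(H(-6) + 40731) = √(-6*(1 - 6) + 40731) = √(-6*(-5) + 40731) = √(30 + 40731) = √40761 = 3*√4529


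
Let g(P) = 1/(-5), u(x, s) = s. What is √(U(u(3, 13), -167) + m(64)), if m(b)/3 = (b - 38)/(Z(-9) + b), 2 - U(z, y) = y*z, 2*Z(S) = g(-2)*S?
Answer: √915775993/649 ≈ 46.628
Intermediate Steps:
g(P) = -⅕
Z(S) = -S/10 (Z(S) = (-S/5)/2 = -S/10)
U(z, y) = 2 - y*z
m(b) = 3*(-38 + b)/(9/10 + b) (m(b) = 3*((b - 38)/(-⅒*(-9) + b)) = 3*((-38 + b)/(9/10 + b)) = 3*(-38 + b)/(9/10 + b))
√(U(u(3, 13), -167) + m(64)) = √((2 - 1*(-167)*13) + 30*(-38 + 64)/(9 + 10*64)) = √((2 + 2171) + 30*26/(9 + 640)) = √(2173 + 30*26/649) = √(2173 + 30*(1/649)*26) = √(2173 + 780/649) = √(1411057/649) = √915775993/649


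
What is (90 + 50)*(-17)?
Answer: -2380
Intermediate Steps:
(90 + 50)*(-17) = 140*(-17) = -2380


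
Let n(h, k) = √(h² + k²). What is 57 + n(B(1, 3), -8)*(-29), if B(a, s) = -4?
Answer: 57 - 116*√5 ≈ -202.38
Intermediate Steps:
57 + n(B(1, 3), -8)*(-29) = 57 + √((-4)² + (-8)²)*(-29) = 57 + √(16 + 64)*(-29) = 57 + √80*(-29) = 57 + (4*√5)*(-29) = 57 - 116*√5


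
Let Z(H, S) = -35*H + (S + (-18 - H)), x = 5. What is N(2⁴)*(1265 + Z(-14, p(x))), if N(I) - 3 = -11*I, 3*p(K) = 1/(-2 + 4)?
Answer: -1817711/6 ≈ -3.0295e+5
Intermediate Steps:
p(K) = ⅙ (p(K) = 1/(3*(-2 + 4)) = (⅓)/2 = (⅓)*(½) = ⅙)
Z(H, S) = -18 + S - 36*H (Z(H, S) = -35*H + (-18 + S - H) = -18 + S - 36*H)
N(I) = 3 - 11*I
N(2⁴)*(1265 + Z(-14, p(x))) = (3 - 11*2⁴)*(1265 + (-18 + ⅙ - 36*(-14))) = (3 - 11*16)*(1265 + (-18 + ⅙ + 504)) = (3 - 176)*(1265 + 2917/6) = -173*10507/6 = -1817711/6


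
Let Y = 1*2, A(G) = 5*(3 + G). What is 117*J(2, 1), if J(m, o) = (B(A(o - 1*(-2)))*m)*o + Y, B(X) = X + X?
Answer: 14274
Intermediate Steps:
A(G) = 15 + 5*G
B(X) = 2*X
Y = 2
J(m, o) = 2 + m*o*(50 + 10*o) (J(m, o) = ((2*(15 + 5*(o - 1*(-2))))*m)*o + 2 = ((2*(15 + 5*(o + 2)))*m)*o + 2 = ((2*(15 + 5*(2 + o)))*m)*o + 2 = ((2*(15 + (10 + 5*o)))*m)*o + 2 = ((2*(25 + 5*o))*m)*o + 2 = ((50 + 10*o)*m)*o + 2 = (m*(50 + 10*o))*o + 2 = m*o*(50 + 10*o) + 2 = 2 + m*o*(50 + 10*o))
117*J(2, 1) = 117*(2 + 10*2*1*(5 + 1)) = 117*(2 + 10*2*1*6) = 117*(2 + 120) = 117*122 = 14274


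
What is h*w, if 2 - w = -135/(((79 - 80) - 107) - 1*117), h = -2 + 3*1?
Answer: 7/5 ≈ 1.4000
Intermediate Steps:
h = 1 (h = -2 + 3 = 1)
w = 7/5 (w = 2 - (-135)/(((79 - 80) - 107) - 1*117) = 2 - (-135)/((-1 - 107) - 117) = 2 - (-135)/(-108 - 117) = 2 - (-135)/(-225) = 2 - (-135)*(-1)/225 = 2 - 1*⅗ = 2 - ⅗ = 7/5 ≈ 1.4000)
h*w = 1*(7/5) = 7/5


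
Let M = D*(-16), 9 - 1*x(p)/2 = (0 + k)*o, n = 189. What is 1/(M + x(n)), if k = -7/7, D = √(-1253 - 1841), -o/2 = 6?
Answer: I/(2*(-3*I + 8*√3094)) ≈ -7.5748e-6 + 0.0011236*I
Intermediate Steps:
o = -12 (o = -2*6 = -12)
D = I*√3094 (D = √(-3094) = I*√3094 ≈ 55.624*I)
k = -1 (k = -7*⅐ = -1)
x(p) = -6 (x(p) = 18 - 2*(0 - 1)*(-12) = 18 - (-2)*(-12) = 18 - 2*12 = 18 - 24 = -6)
M = -16*I*√3094 (M = (I*√3094)*(-16) = -16*I*√3094 ≈ -889.98*I)
1/(M + x(n)) = 1/(-16*I*√3094 - 6) = 1/(-6 - 16*I*√3094)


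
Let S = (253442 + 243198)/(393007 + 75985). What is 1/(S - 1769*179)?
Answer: -458/145025673 ≈ -3.1581e-6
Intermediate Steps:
S = 485/458 (S = 496640/468992 = 496640*(1/468992) = 485/458 ≈ 1.0590)
1/(S - 1769*179) = 1/(485/458 - 1769*179) = 1/(485/458 - 316651) = 1/(-145025673/458) = -458/145025673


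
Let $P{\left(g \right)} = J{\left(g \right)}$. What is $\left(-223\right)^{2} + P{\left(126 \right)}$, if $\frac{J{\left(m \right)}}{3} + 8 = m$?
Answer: $50083$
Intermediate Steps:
$J{\left(m \right)} = -24 + 3 m$
$P{\left(g \right)} = -24 + 3 g$
$\left(-223\right)^{2} + P{\left(126 \right)} = \left(-223\right)^{2} + \left(-24 + 3 \cdot 126\right) = 49729 + \left(-24 + 378\right) = 49729 + 354 = 50083$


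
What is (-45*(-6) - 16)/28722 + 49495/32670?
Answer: 47663119/31278258 ≈ 1.5238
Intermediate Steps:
(-45*(-6) - 16)/28722 + 49495/32670 = (270 - 16)*(1/28722) + 49495*(1/32670) = 254*(1/28722) + 9899/6534 = 127/14361 + 9899/6534 = 47663119/31278258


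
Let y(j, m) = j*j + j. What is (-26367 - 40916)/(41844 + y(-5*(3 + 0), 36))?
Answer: -67283/42054 ≈ -1.5999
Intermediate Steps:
y(j, m) = j + j² (y(j, m) = j² + j = j + j²)
(-26367 - 40916)/(41844 + y(-5*(3 + 0), 36)) = (-26367 - 40916)/(41844 + (-5*(3 + 0))*(1 - 5*(3 + 0))) = -67283/(41844 + (-5*3)*(1 - 5*3)) = -67283/(41844 - 15*(1 - 15)) = -67283/(41844 - 15*(-14)) = -67283/(41844 + 210) = -67283/42054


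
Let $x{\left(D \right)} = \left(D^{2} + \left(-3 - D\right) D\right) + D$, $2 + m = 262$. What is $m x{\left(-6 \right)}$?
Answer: $3120$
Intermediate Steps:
$m = 260$ ($m = -2 + 262 = 260$)
$x{\left(D \right)} = D + D^{2} + D \left(-3 - D\right)$ ($x{\left(D \right)} = \left(D^{2} + D \left(-3 - D\right)\right) + D = D + D^{2} + D \left(-3 - D\right)$)
$m x{\left(-6 \right)} = 260 \left(\left(-2\right) \left(-6\right)\right) = 260 \cdot 12 = 3120$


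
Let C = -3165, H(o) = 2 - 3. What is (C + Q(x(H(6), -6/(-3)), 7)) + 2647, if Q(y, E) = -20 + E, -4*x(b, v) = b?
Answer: -531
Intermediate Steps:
H(o) = -1
x(b, v) = -b/4
(C + Q(x(H(6), -6/(-3)), 7)) + 2647 = (-3165 + (-20 + 7)) + 2647 = (-3165 - 13) + 2647 = -3178 + 2647 = -531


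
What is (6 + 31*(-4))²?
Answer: 13924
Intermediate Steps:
(6 + 31*(-4))² = (6 - 124)² = (-118)² = 13924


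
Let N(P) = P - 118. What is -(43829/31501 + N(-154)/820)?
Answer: -6842877/6457705 ≈ -1.0596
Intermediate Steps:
N(P) = -118 + P
-(43829/31501 + N(-154)/820) = -(43829/31501 + (-118 - 154)/820) = -(43829*(1/31501) - 272*1/820) = -(43829/31501 - 68/205) = -1*6842877/6457705 = -6842877/6457705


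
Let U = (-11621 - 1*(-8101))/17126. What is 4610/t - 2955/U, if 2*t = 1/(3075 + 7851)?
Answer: 35464738173/352 ≈ 1.0075e+8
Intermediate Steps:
U = -1760/8563 (U = (-11621 + 8101)*(1/17126) = -3520*1/17126 = -1760/8563 ≈ -0.20554)
t = 1/21852 (t = 1/(2*(3075 + 7851)) = (1/2)/10926 = (1/2)*(1/10926) = 1/21852 ≈ 4.5762e-5)
4610/t - 2955/U = 4610/(1/21852) - 2955/(-1760/8563) = 4610*21852 - 2955*(-8563/1760) = 100737720 + 5060733/352 = 35464738173/352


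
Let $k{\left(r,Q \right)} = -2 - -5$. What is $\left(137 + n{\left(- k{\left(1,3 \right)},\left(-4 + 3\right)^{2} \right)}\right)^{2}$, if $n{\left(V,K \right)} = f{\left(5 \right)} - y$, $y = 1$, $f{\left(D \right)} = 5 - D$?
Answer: $18496$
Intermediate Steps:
$k{\left(r,Q \right)} = 3$ ($k{\left(r,Q \right)} = -2 + 5 = 3$)
$n{\left(V,K \right)} = -1$ ($n{\left(V,K \right)} = \left(5 - 5\right) - 1 = 0 - 1 = -1$)
$\left(137 + n{\left(- k{\left(1,3 \right)},\left(-4 + 3\right)^{2} \right)}\right)^{2} = \left(137 - 1\right)^{2} = 136^{2} = 18496$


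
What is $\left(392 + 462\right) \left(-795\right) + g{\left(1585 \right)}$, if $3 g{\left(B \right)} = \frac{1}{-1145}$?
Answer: $- \frac{2332124551}{3435} \approx -6.7893 \cdot 10^{5}$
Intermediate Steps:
$g{\left(B \right)} = - \frac{1}{3435}$ ($g{\left(B \right)} = \frac{1}{3 \left(-1145\right)} = \frac{1}{3} \left(- \frac{1}{1145}\right) = - \frac{1}{3435}$)
$\left(392 + 462\right) \left(-795\right) + g{\left(1585 \right)} = \left(392 + 462\right) \left(-795\right) - \frac{1}{3435} = 854 \left(-795\right) - \frac{1}{3435} = -678930 - \frac{1}{3435} = - \frac{2332124551}{3435}$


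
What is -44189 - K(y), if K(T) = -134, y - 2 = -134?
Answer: -44055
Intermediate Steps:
y = -132 (y = 2 - 134 = -132)
-44189 - K(y) = -44189 - 1*(-134) = -44189 + 134 = -44055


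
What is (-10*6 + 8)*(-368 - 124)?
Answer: 25584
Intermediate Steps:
(-10*6 + 8)*(-368 - 124) = (-60 + 8)*(-492) = -52*(-492) = 25584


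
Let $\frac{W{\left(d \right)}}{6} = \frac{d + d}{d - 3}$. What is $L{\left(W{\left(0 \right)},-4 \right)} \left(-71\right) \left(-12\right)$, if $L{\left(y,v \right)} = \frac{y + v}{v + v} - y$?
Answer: $426$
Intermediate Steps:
$W{\left(d \right)} = \frac{12 d}{-3 + d}$ ($W{\left(d \right)} = 6 \frac{d + d}{d - 3} = 6 \frac{2 d}{-3 + d} = \frac{12 d}{-3 + d}$)
$L{\left(y,v \right)} = - y + \frac{v + y}{2 v}$ ($L{\left(y,v \right)} = \frac{v + y}{2 v} - y = - y + \frac{v + y}{2 v}$)
$L{\left(W{\left(0 \right)},-4 \right)} \left(-71\right) \left(-12\right) = \left(\frac{1}{2} - 12 \cdot 0 \frac{1}{-3 + 0} + \frac{12 \cdot 0 \frac{1}{-3 + 0}}{2 \left(-4\right)}\right) \left(-71\right) \left(-12\right) = \left(\frac{1}{2} - 12 \cdot 0 \frac{1}{-3} + \frac{1}{2} \cdot 12 \cdot 0 \frac{1}{-3} \left(- \frac{1}{4}\right)\right) \left(-71\right) \left(-12\right) = \left(\frac{1}{2} - 12 \cdot 0 \left(- \frac{1}{3}\right) + \frac{1}{2} \cdot 12 \cdot 0 \left(- \frac{1}{3}\right) \left(- \frac{1}{4}\right)\right) \left(-71\right) \left(-12\right) = \left(\frac{1}{2} - 0 + \frac{1}{2} \cdot 0 \left(- \frac{1}{4}\right)\right) \left(-71\right) \left(-12\right) = \left(\frac{1}{2} + 0 + 0\right) \left(-71\right) \left(-12\right) = \frac{1}{2} \left(-71\right) \left(-12\right) = \left(- \frac{71}{2}\right) \left(-12\right) = 426$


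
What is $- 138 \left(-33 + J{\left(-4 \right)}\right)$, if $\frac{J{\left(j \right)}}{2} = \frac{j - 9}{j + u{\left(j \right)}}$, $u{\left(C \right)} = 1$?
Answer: $3358$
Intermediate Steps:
$J{\left(j \right)} = \frac{2 \left(-9 + j\right)}{1 + j}$ ($J{\left(j \right)} = 2 \frac{j - 9}{j + 1} = 2 \frac{-9 + j}{1 + j} = \frac{2 \left(-9 + j\right)}{1 + j}$)
$- 138 \left(-33 + J{\left(-4 \right)}\right) = - 138 \left(-33 + \frac{2 \left(-9 - 4\right)}{1 - 4}\right) = - 138 \left(-33 + 2 \frac{1}{-3} \left(-13\right)\right) = - 138 \left(-33 + 2 \left(- \frac{1}{3}\right) \left(-13\right)\right) = - 138 \left(-33 + \frac{26}{3}\right) = \left(-138\right) \left(- \frac{73}{3}\right) = 3358$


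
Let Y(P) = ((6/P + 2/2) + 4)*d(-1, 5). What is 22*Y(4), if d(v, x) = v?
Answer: -143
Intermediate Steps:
Y(P) = -5 - 6/P (Y(P) = ((6/P + 2/2) + 4)*(-1) = ((6/P + 2*(1/2)) + 4)*(-1) = ((6/P + 1) + 4)*(-1) = ((1 + 6/P) + 4)*(-1) = (5 + 6/P)*(-1) = -5 - 6/P)
22*Y(4) = 22*(-5 - 6/4) = 22*(-5 - 6*1/4) = 22*(-5 - 3/2) = 22*(-13/2) = -143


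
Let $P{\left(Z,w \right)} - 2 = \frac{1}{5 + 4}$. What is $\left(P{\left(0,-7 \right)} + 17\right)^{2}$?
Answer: $\frac{29584}{81} \approx 365.23$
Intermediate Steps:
$P{\left(Z,w \right)} = \frac{19}{9}$ ($P{\left(Z,w \right)} = 2 + \frac{1}{5 + 4} = 2 + \frac{1}{9} = \frac{19}{9}$)
$\left(P{\left(0,-7 \right)} + 17\right)^{2} = \left(\frac{19}{9} + 17\right)^{2} = \left(\frac{172}{9}\right)^{2} = \frac{29584}{81}$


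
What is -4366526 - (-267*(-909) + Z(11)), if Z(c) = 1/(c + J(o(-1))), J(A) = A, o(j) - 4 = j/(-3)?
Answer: -212024537/46 ≈ -4.6092e+6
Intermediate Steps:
o(j) = 4 - j/3 (o(j) = 4 + j/(-3) = 4 + j*(-⅓) = 4 - j/3)
Z(c) = 1/(13/3 + c) (Z(c) = 1/(c + (4 - ⅓*(-1))) = 1/(c + (4 + ⅓)) = 1/(c + 13/3) = 1/(13/3 + c))
-4366526 - (-267*(-909) + Z(11)) = -4366526 - (-267*(-909) + 3/(13 + 3*11)) = -4366526 - (242703 + 3/(13 + 33)) = -4366526 - (242703 + 3/46) = -4366526 - 1*11164341/46 = -4366526 - 11164341/46 = -212024537/46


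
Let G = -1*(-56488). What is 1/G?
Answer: 1/56488 ≈ 1.7703e-5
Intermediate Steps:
G = 56488
1/G = 1/56488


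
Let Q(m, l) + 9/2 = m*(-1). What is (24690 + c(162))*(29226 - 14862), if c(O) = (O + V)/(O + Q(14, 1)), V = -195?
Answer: 14540398128/41 ≈ 3.5464e+8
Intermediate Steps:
Q(m, l) = -9/2 - m (Q(m, l) = -9/2 + m*(-1) = -9/2 - m)
c(O) = (-195 + O)/(-37/2 + O) (c(O) = (O - 195)/(O + (-9/2 - 1*14)) = (-195 + O)/(O + (-9/2 - 14)) = (-195 + O)/(O - 37/2) = (-195 + O)/(-37/2 + O))
(24690 + c(162))*(29226 - 14862) = (24690 + 2*(-195 + 162)/(-37 + 2*162))*(29226 - 14862) = (24690 + 2*(-33)/(-37 + 324))*14364 = (24690 + 2*(-33)/287)*14364 = (24690 + 2*(1/287)*(-33))*14364 = (24690 - 66/287)*14364 = (7085964/287)*14364 = 14540398128/41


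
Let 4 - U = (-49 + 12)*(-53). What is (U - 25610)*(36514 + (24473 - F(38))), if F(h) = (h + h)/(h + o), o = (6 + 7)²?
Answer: -38668025679/23 ≈ -1.6812e+9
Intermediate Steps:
o = 169 (o = 13² = 169)
F(h) = 2*h/(169 + h) (F(h) = (h + h)/(h + 169) = (2*h)/(169 + h) = 2*h/(169 + h))
U = -1957 (U = 4 - (-49 + 12)*(-53) = 4 - (-37)*(-53) = 4 - 1*1961 = 4 - 1961 = -1957)
(U - 25610)*(36514 + (24473 - F(38))) = (-1957 - 25610)*(36514 + (24473 - 2*38/(169 + 38))) = -27567*(36514 + (24473 - 2*38/207)) = -27567*(36514 + (24473 - 1*76/207)) = -27567*(36514 + (24473 - 76/207)) = -27567*(36514 + 5065835/207) = -27567*12624233/207 = -38668025679/23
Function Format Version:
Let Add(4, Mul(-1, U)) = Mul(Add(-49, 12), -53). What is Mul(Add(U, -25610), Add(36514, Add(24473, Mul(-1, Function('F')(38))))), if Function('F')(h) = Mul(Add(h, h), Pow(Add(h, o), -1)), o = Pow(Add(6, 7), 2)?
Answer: Rational(-38668025679, 23) ≈ -1.6812e+9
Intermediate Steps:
o = 169 (o = Pow(13, 2) = 169)
Function('F')(h) = Mul(2, h, Pow(Add(169, h), -1)) (Function('F')(h) = Mul(Add(h, h), Pow(Add(h, 169), -1)) = Mul(Mul(2, h), Pow(Add(169, h), -1)) = Mul(2, h, Pow(Add(169, h), -1)))
U = -1957 (U = Add(4, Mul(-1, Mul(Add(-49, 12), -53))) = Add(4, Mul(-1, Mul(-37, -53))) = Add(4, Mul(-1, 1961)) = Add(4, -1961) = -1957)
Mul(Add(U, -25610), Add(36514, Add(24473, Mul(-1, Function('F')(38))))) = Mul(Add(-1957, -25610), Add(36514, Add(24473, Mul(-1, Mul(2, 38, Pow(Add(169, 38), -1)))))) = Mul(-27567, Add(36514, Add(24473, Mul(-1, Mul(2, 38, Pow(207, -1)))))) = Mul(-27567, Add(36514, Add(24473, Mul(-1, Mul(2, 38, Rational(1, 207)))))) = Mul(-27567, Add(36514, Add(24473, Mul(-1, Rational(76, 207))))) = Mul(-27567, Add(36514, Add(24473, Rational(-76, 207)))) = Mul(-27567, Add(36514, Rational(5065835, 207))) = Mul(-27567, Rational(12624233, 207)) = Rational(-38668025679, 23)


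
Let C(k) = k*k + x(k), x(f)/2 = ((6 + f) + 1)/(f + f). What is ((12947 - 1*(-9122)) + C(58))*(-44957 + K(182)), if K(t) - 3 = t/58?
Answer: -1923006464925/1682 ≈ -1.1433e+9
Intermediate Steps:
x(f) = (7 + f)/f (x(f) = 2*(((6 + f) + 1)/(f + f)) = 2*((7 + f)/((2*f))) = 2*((7 + f)*(1/(2*f))) = 2*((7 + f)/(2*f)) = (7 + f)/f)
K(t) = 3 + t/58
C(k) = k**2 + (7 + k)/k (C(k) = k*k + (7 + k)/k = k**2 + (7 + k)/k)
((12947 - 1*(-9122)) + C(58))*(-44957 + K(182)) = ((12947 - 1*(-9122)) + (7 + 58 + 58**3)/58)*(-44957 + (3 + (1/58)*182)) = ((12947 + 9122) + (7 + 58 + 195112)/58)*(-44957 + (3 + 91/29)) = (22069 + (1/58)*195177)*(-44957 + 178/29) = (22069 + 195177/58)*(-1303575/29) = (1475179/58)*(-1303575/29) = -1923006464925/1682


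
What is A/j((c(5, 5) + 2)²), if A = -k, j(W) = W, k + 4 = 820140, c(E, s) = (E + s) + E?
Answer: -820136/289 ≈ -2837.8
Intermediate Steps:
c(E, s) = s + 2*E
k = 820136 (k = -4 + 820140 = 820136)
A = -820136 (A = -1*820136 = -820136)
A/j((c(5, 5) + 2)²) = -820136/((5 + 2*5) + 2)² = -820136/((5 + 10) + 2)² = -820136/(15 + 2)² = -820136/(17²) = -820136/289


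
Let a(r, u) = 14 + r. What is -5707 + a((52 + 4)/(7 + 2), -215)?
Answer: -51181/9 ≈ -5686.8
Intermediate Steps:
-5707 + a((52 + 4)/(7 + 2), -215) = -5707 + (14 + (52 + 4)/(7 + 2)) = -5707 + (14 + 56/9) = -5707 + 182/9 = -51181/9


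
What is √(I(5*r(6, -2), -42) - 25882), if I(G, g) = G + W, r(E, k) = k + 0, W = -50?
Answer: I*√25942 ≈ 161.07*I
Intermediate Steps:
r(E, k) = k
I(G, g) = -50 + G (I(G, g) = G - 50 = -50 + G)
√(I(5*r(6, -2), -42) - 25882) = √((-50 + 5*(-2)) - 25882) = √((-50 - 10) - 25882) = √(-60 - 25882) = √(-25942) = I*√25942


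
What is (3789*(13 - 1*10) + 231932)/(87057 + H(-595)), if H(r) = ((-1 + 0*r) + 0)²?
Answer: 243299/87058 ≈ 2.7947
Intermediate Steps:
H(r) = 1 (H(r) = ((-1 + 0) + 0)² = (-1 + 0)² = (-1)² = 1)
(3789*(13 - 1*10) + 231932)/(87057 + H(-595)) = (3789*(13 - 1*10) + 231932)/(87057 + 1) = (3789*(13 - 10) + 231932)/87058 = (3789*3 + 231932)*(1/87058) = (11367 + 231932)*(1/87058) = 243299*(1/87058) = 243299/87058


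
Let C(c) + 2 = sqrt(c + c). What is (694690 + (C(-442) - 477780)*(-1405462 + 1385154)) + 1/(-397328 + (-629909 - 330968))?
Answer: 13179330735234929/1358205 - 40616*I*sqrt(221) ≈ 9.7035e+9 - 6.038e+5*I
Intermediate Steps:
C(c) = -2 + sqrt(2)*sqrt(c) (C(c) = -2 + sqrt(c + c) = -2 + sqrt(2*c) = -2 + sqrt(2)*sqrt(c))
(694690 + (C(-442) - 477780)*(-1405462 + 1385154)) + 1/(-397328 + (-629909 - 330968)) = (694690 + ((-2 + sqrt(2)*sqrt(-442)) - 477780)*(-1405462 + 1385154)) + 1/(-397328 + (-629909 - 330968)) = (694690 + ((-2 + sqrt(2)*(I*sqrt(442))) - 477780)*(-20308)) + 1/(-397328 - 960877) = (694690 + ((-2 + 2*I*sqrt(221)) - 477780)*(-20308)) + 1/(-1358205) = (694690 + (-477782 + 2*I*sqrt(221))*(-20308)) - 1/1358205 = (694690 + (9702796856 - 40616*I*sqrt(221))) - 1/1358205 = (9703491546 - 40616*I*sqrt(221)) - 1/1358205 = 13179330735234929/1358205 - 40616*I*sqrt(221)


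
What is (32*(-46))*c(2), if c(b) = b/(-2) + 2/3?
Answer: 1472/3 ≈ 490.67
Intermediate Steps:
c(b) = ⅔ - b/2 (c(b) = b*(-½) + 2*(⅓) = -b/2 + ⅔ = ⅔ - b/2)
(32*(-46))*c(2) = (32*(-46))*(⅔ - ½*2) = -1472*(⅔ - 1) = -1472*(-⅓) = 1472/3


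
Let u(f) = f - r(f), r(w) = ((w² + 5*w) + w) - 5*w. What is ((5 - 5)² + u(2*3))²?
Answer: 1296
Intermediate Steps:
r(w) = w + w² (r(w) = (w² + 6*w) - 5*w = w + w²)
u(f) = f - f*(1 + f)
((5 - 5)² + u(2*3))² = ((5 - 5)² - (2*3)²)² = (0² - 1*6²)² = (0 - 1*36)² = (0 - 36)² = (-36)² = 1296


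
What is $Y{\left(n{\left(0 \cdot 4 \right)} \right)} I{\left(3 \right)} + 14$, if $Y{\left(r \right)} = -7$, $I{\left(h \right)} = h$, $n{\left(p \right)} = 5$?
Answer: $-7$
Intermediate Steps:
$Y{\left(n{\left(0 \cdot 4 \right)} \right)} I{\left(3 \right)} + 14 = \left(-7\right) 3 + 14 = -21 + 14 = -7$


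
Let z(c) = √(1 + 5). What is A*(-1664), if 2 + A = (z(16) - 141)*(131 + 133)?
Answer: 61944064 - 439296*√6 ≈ 6.0868e+7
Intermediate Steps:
z(c) = √6
A = -37226 + 264*√6 (A = -2 + (√6 - 141)*(131 + 133) = -2 + (-141 + √6)*264 = -2 + (-37224 + 264*√6) = -37226 + 264*√6 ≈ -36579.)
A*(-1664) = (-37226 + 264*√6)*(-1664) = 61944064 - 439296*√6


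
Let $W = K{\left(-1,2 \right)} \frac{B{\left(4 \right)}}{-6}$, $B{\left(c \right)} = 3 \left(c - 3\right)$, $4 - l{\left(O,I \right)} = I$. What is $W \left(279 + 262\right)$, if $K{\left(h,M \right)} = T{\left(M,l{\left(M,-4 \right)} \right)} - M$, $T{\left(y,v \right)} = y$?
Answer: $0$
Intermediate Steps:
$l{\left(O,I \right)} = 4 - I$
$B{\left(c \right)} = -9 + 3 c$ ($B{\left(c \right)} = 3 \left(-3 + c\right) = -9 + 3 c$)
$K{\left(h,M \right)} = 0$ ($K{\left(h,M \right)} = M - M = 0$)
$W = 0$ ($W = 0 \frac{-9 + 3 \cdot 4}{-6} = 0 \left(-9 + 12\right) \left(- \frac{1}{6}\right) = 0 \cdot 3 \left(- \frac{1}{6}\right) = 0 \left(- \frac{1}{2}\right) = 0$)
$W \left(279 + 262\right) = 0 \left(279 + 262\right) = 0 \cdot 541 = 0$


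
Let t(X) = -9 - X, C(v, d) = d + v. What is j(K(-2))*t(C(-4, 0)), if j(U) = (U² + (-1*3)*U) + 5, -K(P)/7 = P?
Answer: -795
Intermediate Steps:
K(P) = -7*P
j(U) = 5 + U² - 3*U (j(U) = (U² - 3*U) + 5 = 5 + U² - 3*U)
j(K(-2))*t(C(-4, 0)) = (5 + (-7*(-2))² - (-21)*(-2))*(-9 - (0 - 4)) = (5 + 14² - 3*14)*(-9 - 1*(-4)) = (5 + 196 - 42)*(-9 + 4) = 159*(-5) = -795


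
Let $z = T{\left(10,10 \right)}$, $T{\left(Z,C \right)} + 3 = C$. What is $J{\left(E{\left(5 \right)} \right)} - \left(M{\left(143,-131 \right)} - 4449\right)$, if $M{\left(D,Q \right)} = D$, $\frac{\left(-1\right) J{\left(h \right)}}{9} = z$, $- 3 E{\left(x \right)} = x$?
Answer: $4243$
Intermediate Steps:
$T{\left(Z,C \right)} = -3 + C$
$E{\left(x \right)} = - \frac{x}{3}$
$z = 7$ ($z = -3 + 10 = 7$)
$J{\left(h \right)} = -63$ ($J{\left(h \right)} = \left(-9\right) 7 = -63$)
$J{\left(E{\left(5 \right)} \right)} - \left(M{\left(143,-131 \right)} - 4449\right) = -63 - \left(143 - 4449\right) = -63 - -4306 = -63 + 4306 = 4243$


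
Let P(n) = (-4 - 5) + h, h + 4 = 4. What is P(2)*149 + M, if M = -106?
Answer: -1447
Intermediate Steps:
h = 0 (h = -4 + 4 = 0)
P(n) = -9 (P(n) = (-4 - 5) + 0 = -9 + 0 = -9)
P(2)*149 + M = -9*149 - 106 = -1341 - 106 = -1447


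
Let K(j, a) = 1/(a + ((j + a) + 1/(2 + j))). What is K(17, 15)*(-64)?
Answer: -608/447 ≈ -1.3602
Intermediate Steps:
K(j, a) = 1/(j + 1/(2 + j) + 2*a) (K(j, a) = 1/(a + ((a + j) + 1/(2 + j))) = 1/(a + (a + j + 1/(2 + j))) = 1/(j + 1/(2 + j) + 2*a))
K(17, 15)*(-64) = ((2 + 17)/(1 + 17**2 + 2*17 + 4*15 + 2*15*17))*(-64) = (19/(1 + 289 + 34 + 60 + 510))*(-64) = (19/894)*(-64) = -608/447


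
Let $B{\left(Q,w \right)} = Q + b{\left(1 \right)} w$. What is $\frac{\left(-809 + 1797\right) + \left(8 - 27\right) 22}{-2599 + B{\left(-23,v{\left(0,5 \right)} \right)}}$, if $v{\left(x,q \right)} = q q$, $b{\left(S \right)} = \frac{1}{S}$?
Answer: $- \frac{570}{2597} \approx -0.21948$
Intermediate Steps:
$v{\left(x,q \right)} = q^{2}$
$B{\left(Q,w \right)} = Q + w$ ($B{\left(Q,w \right)} = Q + \frac{w}{1} = Q + 1 w = Q + w$)
$\frac{\left(-809 + 1797\right) + \left(8 - 27\right) 22}{-2599 + B{\left(-23,v{\left(0,5 \right)} \right)}} = \frac{\left(-809 + 1797\right) + \left(8 - 27\right) 22}{-2599 - \left(23 - 5^{2}\right)} = \frac{988 - 418}{-2599 + \left(-23 + 25\right)} = \frac{988 - 418}{-2599 + 2} = \frac{570}{-2597} = 570 \left(- \frac{1}{2597}\right) = - \frac{570}{2597}$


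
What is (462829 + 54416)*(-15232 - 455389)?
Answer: -243426359145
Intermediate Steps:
(462829 + 54416)*(-15232 - 455389) = 517245*(-470621) = -243426359145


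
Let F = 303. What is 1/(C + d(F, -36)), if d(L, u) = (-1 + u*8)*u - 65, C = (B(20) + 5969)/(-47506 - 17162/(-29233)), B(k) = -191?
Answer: 694362868/7178933238115 ≈ 9.6722e-5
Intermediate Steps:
C = -84454137/694362868 (C = (-191 + 5969)/(-47506 - 17162/(-29233)) = 5778/(-47506 - 17162*(-1/29233)) = 5778/(-47506 + 17162/29233) = 5778/(-1388725736/29233) = 5778*(-29233/1388725736) = -84454137/694362868 ≈ -0.12163)
d(L, u) = -65 + u*(-1 + 8*u) (d(L, u) = (-1 + 8*u)*u - 65 = u*(-1 + 8*u) - 65 = -65 + u*(-1 + 8*u))
1/(C + d(F, -36)) = 1/(-84454137/694362868 + (-65 - 1*(-36) + 8*(-36)**2)) = 1/(-84454137/694362868 + (-65 + 36 + 8*1296)) = 1/(-84454137/694362868 + (-65 + 36 + 10368)) = 1/(-84454137/694362868 + 10339) = 1/(7178933238115/694362868) = 694362868/7178933238115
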